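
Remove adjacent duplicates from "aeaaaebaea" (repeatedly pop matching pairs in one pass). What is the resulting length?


Input: aeaaaebaea
Stack-based adjacent duplicate removal:
  Read 'a': push. Stack: a
  Read 'e': push. Stack: ae
  Read 'a': push. Stack: aea
  Read 'a': matches stack top 'a' => pop. Stack: ae
  Read 'a': push. Stack: aea
  Read 'e': push. Stack: aeae
  Read 'b': push. Stack: aeaeb
  Read 'a': push. Stack: aeaeba
  Read 'e': push. Stack: aeaebae
  Read 'a': push. Stack: aeaebaea
Final stack: "aeaebaea" (length 8)

8


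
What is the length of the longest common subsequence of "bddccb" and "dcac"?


LCS of "bddccb" and "dcac"
DP table:
           d    c    a    c
      0    0    0    0    0
  b   0    0    0    0    0
  d   0    1    1    1    1
  d   0    1    1    1    1
  c   0    1    2    2    2
  c   0    1    2    2    3
  b   0    1    2    2    3
LCS length = dp[6][4] = 3

3


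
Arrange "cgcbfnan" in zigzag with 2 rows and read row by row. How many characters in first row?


Zigzag "cgcbfnan" into 2 rows:
Placing characters:
  'c' => row 0
  'g' => row 1
  'c' => row 0
  'b' => row 1
  'f' => row 0
  'n' => row 1
  'a' => row 0
  'n' => row 1
Rows:
  Row 0: "ccfa"
  Row 1: "gbnn"
First row length: 4

4


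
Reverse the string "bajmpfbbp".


Input: bajmpfbbp
Reading characters right to left:
  Position 8: 'p'
  Position 7: 'b'
  Position 6: 'b'
  Position 5: 'f'
  Position 4: 'p'
  Position 3: 'm'
  Position 2: 'j'
  Position 1: 'a'
  Position 0: 'b'
Reversed: pbbfpmjab

pbbfpmjab


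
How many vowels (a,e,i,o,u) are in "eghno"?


Input: eghno
Checking each character:
  'e' at position 0: vowel (running total: 1)
  'g' at position 1: consonant
  'h' at position 2: consonant
  'n' at position 3: consonant
  'o' at position 4: vowel (running total: 2)
Total vowels: 2

2


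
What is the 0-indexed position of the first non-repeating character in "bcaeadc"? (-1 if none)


Input: bcaeadc
Character frequencies:
  'a': 2
  'b': 1
  'c': 2
  'd': 1
  'e': 1
Scanning left to right for freq == 1:
  Position 0 ('b'): unique! => answer = 0

0


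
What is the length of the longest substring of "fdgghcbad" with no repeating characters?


Input: "fdgghcbad"
Sliding window (track last position of each char):
  Position 0 ('f'): window [0,0] length 1 -- new best
  Position 1 ('d'): window [0,1] length 2 -- new best
  Position 2 ('g'): window [0,2] length 3 -- new best
  Position 3 ('g'): repeat (last at 2), move window start to 3
  Position 3 ('g'): window [3,3] length 1
  Position 4 ('h'): window [3,4] length 2
  Position 5 ('c'): window [3,5] length 3
  Position 6 ('b'): window [3,6] length 4 -- new best
  Position 7 ('a'): window [3,7] length 5 -- new best
  Position 8 ('d'): window [3,8] length 6 -- new best
Longest substring with no repeats: "ghcbad" with length 6

6


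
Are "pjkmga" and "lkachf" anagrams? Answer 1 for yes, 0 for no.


Strings: "pjkmga", "lkachf"
Sorted first:  agjkmp
Sorted second: acfhkl
Differ at position 1: 'g' vs 'c' => not anagrams

0


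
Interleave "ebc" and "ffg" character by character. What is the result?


Interleaving "ebc" and "ffg":
  Position 0: 'e' from first, 'f' from second => "ef"
  Position 1: 'b' from first, 'f' from second => "bf"
  Position 2: 'c' from first, 'g' from second => "cg"
Result: efbfcg

efbfcg


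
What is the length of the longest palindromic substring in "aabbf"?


Input: "aabbf"
Checking substrings for palindromes:
  [0:2] "aa" (len 2) => palindrome
  [2:4] "bb" (len 2) => palindrome
Longest palindromic substring: "aa" with length 2

2


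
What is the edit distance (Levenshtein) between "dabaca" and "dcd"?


Computing edit distance: "dabaca" -> "dcd"
DP table:
           d    c    d
      0    1    2    3
  d   1    0    1    2
  a   2    1    1    2
  b   3    2    2    2
  a   4    3    3    3
  c   5    4    3    4
  a   6    5    4    4
Edit distance = dp[6][3] = 4

4


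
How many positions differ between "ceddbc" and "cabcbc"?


Comparing "ceddbc" and "cabcbc" position by position:
  Position 0: 'c' vs 'c' => same
  Position 1: 'e' vs 'a' => DIFFER
  Position 2: 'd' vs 'b' => DIFFER
  Position 3: 'd' vs 'c' => DIFFER
  Position 4: 'b' vs 'b' => same
  Position 5: 'c' vs 'c' => same
Positions that differ: 3

3


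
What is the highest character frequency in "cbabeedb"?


Input: cbabeedb
Character counts:
  'a': 1
  'b': 3
  'c': 1
  'd': 1
  'e': 2
Maximum frequency: 3

3


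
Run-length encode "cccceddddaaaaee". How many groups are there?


Input: cccceddddaaaaee
Scanning for consecutive runs:
  Group 1: 'c' x 4 (positions 0-3)
  Group 2: 'e' x 1 (positions 4-4)
  Group 3: 'd' x 4 (positions 5-8)
  Group 4: 'a' x 4 (positions 9-12)
  Group 5: 'e' x 2 (positions 13-14)
Total groups: 5

5


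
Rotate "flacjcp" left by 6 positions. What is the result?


Input: "flacjcp", rotate left by 6
First 6 characters: "flacjc"
Remaining characters: "p"
Concatenate remaining + first: "p" + "flacjc" = "pflacjc"

pflacjc


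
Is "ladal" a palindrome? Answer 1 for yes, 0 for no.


Input: ladal
Reversed: ladal
  Compare pos 0 ('l') with pos 4 ('l'): match
  Compare pos 1 ('a') with pos 3 ('a'): match
Result: palindrome

1


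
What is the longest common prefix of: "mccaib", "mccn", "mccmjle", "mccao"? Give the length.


Words: mccaib, mccn, mccmjle, mccao
  Position 0: all 'm' => match
  Position 1: all 'c' => match
  Position 2: all 'c' => match
  Position 3: ('a', 'n', 'm', 'a') => mismatch, stop
LCP = "mcc" (length 3)

3


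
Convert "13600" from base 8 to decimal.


Input: "13600" in base 8
Positional expansion:
  Digit '1' (value 1) x 8^4 = 4096
  Digit '3' (value 3) x 8^3 = 1536
  Digit '6' (value 6) x 8^2 = 384
  Digit '0' (value 0) x 8^1 = 0
  Digit '0' (value 0) x 8^0 = 0
Sum = 6016

6016


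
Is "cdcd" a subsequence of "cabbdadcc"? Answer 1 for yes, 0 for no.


Check if "cdcd" is a subsequence of "cabbdadcc"
Greedy scan:
  Position 0 ('c'): matches sub[0] = 'c'
  Position 1 ('a'): no match needed
  Position 2 ('b'): no match needed
  Position 3 ('b'): no match needed
  Position 4 ('d'): matches sub[1] = 'd'
  Position 5 ('a'): no match needed
  Position 6 ('d'): no match needed
  Position 7 ('c'): matches sub[2] = 'c'
  Position 8 ('c'): no match needed
Only matched 3/4 characters => not a subsequence

0


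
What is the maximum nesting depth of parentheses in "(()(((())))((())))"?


Input: "(()(((())))((())))"
Tracking depth:
  Position 0 '(': depth becomes 1
  Position 1 '(': depth becomes 2
  Position 2 ')': depth becomes 1
  Position 3 '(': depth becomes 2
  Position 4 '(': depth becomes 3
  Position 5 '(': depth becomes 4
  Position 6 '(': depth becomes 5
  Position 7 ')': depth becomes 4
  Position 8 ')': depth becomes 3
  Position 9 ')': depth becomes 2
  Position 10 ')': depth becomes 1
  Position 11 '(': depth becomes 2
  Position 12 '(': depth becomes 3
  Position 13 '(': depth becomes 4
  Position 14 ')': depth becomes 3
  Position 15 ')': depth becomes 2
  Position 16 ')': depth becomes 1
  Position 17 ')': depth becomes 0
Maximum depth reached: 5

5


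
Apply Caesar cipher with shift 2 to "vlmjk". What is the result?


Caesar cipher: shift "vlmjk" by 2
  'v' (pos 21) + 2 = pos 23 = 'x'
  'l' (pos 11) + 2 = pos 13 = 'n'
  'm' (pos 12) + 2 = pos 14 = 'o'
  'j' (pos 9) + 2 = pos 11 = 'l'
  'k' (pos 10) + 2 = pos 12 = 'm'
Result: xnolm

xnolm


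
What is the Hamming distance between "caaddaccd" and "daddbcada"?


Comparing "caaddaccd" and "daddbcada" position by position:
  Position 0: 'c' vs 'd' => differ
  Position 1: 'a' vs 'a' => same
  Position 2: 'a' vs 'd' => differ
  Position 3: 'd' vs 'd' => same
  Position 4: 'd' vs 'b' => differ
  Position 5: 'a' vs 'c' => differ
  Position 6: 'c' vs 'a' => differ
  Position 7: 'c' vs 'd' => differ
  Position 8: 'd' vs 'a' => differ
Total differences (Hamming distance): 7

7


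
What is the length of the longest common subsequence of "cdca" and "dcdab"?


LCS of "cdca" and "dcdab"
DP table:
           d    c    d    a    b
      0    0    0    0    0    0
  c   0    0    1    1    1    1
  d   0    1    1    2    2    2
  c   0    1    2    2    2    2
  a   0    1    2    2    3    3
LCS length = dp[4][5] = 3

3


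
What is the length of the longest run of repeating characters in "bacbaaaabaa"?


Input: "bacbaaaabaa"
Scanning for longest run:
  Position 1 ('a'): new char, reset run to 1
  Position 2 ('c'): new char, reset run to 1
  Position 3 ('b'): new char, reset run to 1
  Position 4 ('a'): new char, reset run to 1
  Position 5 ('a'): continues run of 'a', length=2
  Position 6 ('a'): continues run of 'a', length=3
  Position 7 ('a'): continues run of 'a', length=4
  Position 8 ('b'): new char, reset run to 1
  Position 9 ('a'): new char, reset run to 1
  Position 10 ('a'): continues run of 'a', length=2
Longest run: 'a' with length 4

4


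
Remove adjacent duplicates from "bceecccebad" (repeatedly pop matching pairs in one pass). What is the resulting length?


Input: bceecccebad
Stack-based adjacent duplicate removal:
  Read 'b': push. Stack: b
  Read 'c': push. Stack: bc
  Read 'e': push. Stack: bce
  Read 'e': matches stack top 'e' => pop. Stack: bc
  Read 'c': matches stack top 'c' => pop. Stack: b
  Read 'c': push. Stack: bc
  Read 'c': matches stack top 'c' => pop. Stack: b
  Read 'e': push. Stack: be
  Read 'b': push. Stack: beb
  Read 'a': push. Stack: beba
  Read 'd': push. Stack: bebad
Final stack: "bebad" (length 5)

5


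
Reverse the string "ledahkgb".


Input: ledahkgb
Reading characters right to left:
  Position 7: 'b'
  Position 6: 'g'
  Position 5: 'k'
  Position 4: 'h'
  Position 3: 'a'
  Position 2: 'd'
  Position 1: 'e'
  Position 0: 'l'
Reversed: bgkhadel

bgkhadel


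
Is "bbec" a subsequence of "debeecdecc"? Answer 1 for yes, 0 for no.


Check if "bbec" is a subsequence of "debeecdecc"
Greedy scan:
  Position 0 ('d'): no match needed
  Position 1 ('e'): no match needed
  Position 2 ('b'): matches sub[0] = 'b'
  Position 3 ('e'): no match needed
  Position 4 ('e'): no match needed
  Position 5 ('c'): no match needed
  Position 6 ('d'): no match needed
  Position 7 ('e'): no match needed
  Position 8 ('c'): no match needed
  Position 9 ('c'): no match needed
Only matched 1/4 characters => not a subsequence

0


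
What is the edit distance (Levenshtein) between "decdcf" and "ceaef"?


Computing edit distance: "decdcf" -> "ceaef"
DP table:
           c    e    a    e    f
      0    1    2    3    4    5
  d   1    1    2    3    4    5
  e   2    2    1    2    3    4
  c   3    2    2    2    3    4
  d   4    3    3    3    3    4
  c   5    4    4    4    4    4
  f   6    5    5    5    5    4
Edit distance = dp[6][5] = 4

4


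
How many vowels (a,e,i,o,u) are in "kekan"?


Input: kekan
Checking each character:
  'k' at position 0: consonant
  'e' at position 1: vowel (running total: 1)
  'k' at position 2: consonant
  'a' at position 3: vowel (running total: 2)
  'n' at position 4: consonant
Total vowels: 2

2


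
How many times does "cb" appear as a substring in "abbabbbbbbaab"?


Searching for "cb" in "abbabbbbbbaab"
Scanning each position:
  Position 0: "ab" => no
  Position 1: "bb" => no
  Position 2: "ba" => no
  Position 3: "ab" => no
  Position 4: "bb" => no
  Position 5: "bb" => no
  Position 6: "bb" => no
  Position 7: "bb" => no
  Position 8: "bb" => no
  Position 9: "ba" => no
  Position 10: "aa" => no
  Position 11: "ab" => no
Total occurrences: 0

0


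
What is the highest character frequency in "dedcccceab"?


Input: dedcccceab
Character counts:
  'a': 1
  'b': 1
  'c': 4
  'd': 2
  'e': 2
Maximum frequency: 4

4


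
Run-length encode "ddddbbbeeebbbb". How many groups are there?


Input: ddddbbbeeebbbb
Scanning for consecutive runs:
  Group 1: 'd' x 4 (positions 0-3)
  Group 2: 'b' x 3 (positions 4-6)
  Group 3: 'e' x 3 (positions 7-9)
  Group 4: 'b' x 4 (positions 10-13)
Total groups: 4

4


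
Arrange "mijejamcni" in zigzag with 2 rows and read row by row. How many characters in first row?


Zigzag "mijejamcni" into 2 rows:
Placing characters:
  'm' => row 0
  'i' => row 1
  'j' => row 0
  'e' => row 1
  'j' => row 0
  'a' => row 1
  'm' => row 0
  'c' => row 1
  'n' => row 0
  'i' => row 1
Rows:
  Row 0: "mjjmn"
  Row 1: "ieaci"
First row length: 5

5


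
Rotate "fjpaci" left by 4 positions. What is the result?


Input: "fjpaci", rotate left by 4
First 4 characters: "fjpa"
Remaining characters: "ci"
Concatenate remaining + first: "ci" + "fjpa" = "cifjpa"

cifjpa


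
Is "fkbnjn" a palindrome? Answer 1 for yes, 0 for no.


Input: fkbnjn
Reversed: njnbkf
  Compare pos 0 ('f') with pos 5 ('n'): MISMATCH
  Compare pos 1 ('k') with pos 4 ('j'): MISMATCH
  Compare pos 2 ('b') with pos 3 ('n'): MISMATCH
Result: not a palindrome

0


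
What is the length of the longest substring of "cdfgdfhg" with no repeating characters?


Input: "cdfgdfhg"
Sliding window (track last position of each char):
  Position 0 ('c'): window [0,0] length 1 -- new best
  Position 1 ('d'): window [0,1] length 2 -- new best
  Position 2 ('f'): window [0,2] length 3 -- new best
  Position 3 ('g'): window [0,3] length 4 -- new best
  Position 4 ('d'): repeat (last at 1), move window start to 2
  Position 4 ('d'): window [2,4] length 3
  Position 5 ('f'): repeat (last at 2), move window start to 3
  Position 5 ('f'): window [3,5] length 3
  Position 6 ('h'): window [3,6] length 4
  Position 7 ('g'): repeat (last at 3), move window start to 4
  Position 7 ('g'): window [4,7] length 4
Longest substring with no repeats: "cdfg" with length 4

4


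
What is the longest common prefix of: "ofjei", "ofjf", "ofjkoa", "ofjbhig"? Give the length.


Words: ofjei, ofjf, ofjkoa, ofjbhig
  Position 0: all 'o' => match
  Position 1: all 'f' => match
  Position 2: all 'j' => match
  Position 3: ('e', 'f', 'k', 'b') => mismatch, stop
LCP = "ofj" (length 3)

3


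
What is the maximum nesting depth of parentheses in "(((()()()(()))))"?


Input: "(((()()()(()))))"
Tracking depth:
  Position 0 '(': depth becomes 1
  Position 1 '(': depth becomes 2
  Position 2 '(': depth becomes 3
  Position 3 '(': depth becomes 4
  Position 4 ')': depth becomes 3
  Position 5 '(': depth becomes 4
  Position 6 ')': depth becomes 3
  Position 7 '(': depth becomes 4
  Position 8 ')': depth becomes 3
  Position 9 '(': depth becomes 4
  Position 10 '(': depth becomes 5
  Position 11 ')': depth becomes 4
  Position 12 ')': depth becomes 3
  Position 13 ')': depth becomes 2
  Position 14 ')': depth becomes 1
  Position 15 ')': depth becomes 0
Maximum depth reached: 5

5


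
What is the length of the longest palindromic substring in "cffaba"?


Input: "cffaba"
Checking substrings for palindromes:
  [3:6] "aba" (len 3) => palindrome
  [1:3] "ff" (len 2) => palindrome
Longest palindromic substring: "aba" with length 3

3


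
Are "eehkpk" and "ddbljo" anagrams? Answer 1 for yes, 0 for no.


Strings: "eehkpk", "ddbljo"
Sorted first:  eehkkp
Sorted second: bddjlo
Differ at position 0: 'e' vs 'b' => not anagrams

0


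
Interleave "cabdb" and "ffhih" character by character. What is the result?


Interleaving "cabdb" and "ffhih":
  Position 0: 'c' from first, 'f' from second => "cf"
  Position 1: 'a' from first, 'f' from second => "af"
  Position 2: 'b' from first, 'h' from second => "bh"
  Position 3: 'd' from first, 'i' from second => "di"
  Position 4: 'b' from first, 'h' from second => "bh"
Result: cfafbhdibh

cfafbhdibh


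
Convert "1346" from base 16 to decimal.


Input: "1346" in base 16
Positional expansion:
  Digit '1' (value 1) x 16^3 = 4096
  Digit '3' (value 3) x 16^2 = 768
  Digit '4' (value 4) x 16^1 = 64
  Digit '6' (value 6) x 16^0 = 6
Sum = 4934

4934


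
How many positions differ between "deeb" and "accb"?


Comparing "deeb" and "accb" position by position:
  Position 0: 'd' vs 'a' => DIFFER
  Position 1: 'e' vs 'c' => DIFFER
  Position 2: 'e' vs 'c' => DIFFER
  Position 3: 'b' vs 'b' => same
Positions that differ: 3

3


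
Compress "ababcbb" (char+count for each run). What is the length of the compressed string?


Input: ababcbb
Runs:
  'a' x 1 => "a1"
  'b' x 1 => "b1"
  'a' x 1 => "a1"
  'b' x 1 => "b1"
  'c' x 1 => "c1"
  'b' x 2 => "b2"
Compressed: "a1b1a1b1c1b2"
Compressed length: 12

12


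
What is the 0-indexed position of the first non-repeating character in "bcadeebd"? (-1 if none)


Input: bcadeebd
Character frequencies:
  'a': 1
  'b': 2
  'c': 1
  'd': 2
  'e': 2
Scanning left to right for freq == 1:
  Position 0 ('b'): freq=2, skip
  Position 1 ('c'): unique! => answer = 1

1


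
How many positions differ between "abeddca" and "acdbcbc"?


Comparing "abeddca" and "acdbcbc" position by position:
  Position 0: 'a' vs 'a' => same
  Position 1: 'b' vs 'c' => DIFFER
  Position 2: 'e' vs 'd' => DIFFER
  Position 3: 'd' vs 'b' => DIFFER
  Position 4: 'd' vs 'c' => DIFFER
  Position 5: 'c' vs 'b' => DIFFER
  Position 6: 'a' vs 'c' => DIFFER
Positions that differ: 6

6


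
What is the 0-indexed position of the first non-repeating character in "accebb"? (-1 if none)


Input: accebb
Character frequencies:
  'a': 1
  'b': 2
  'c': 2
  'e': 1
Scanning left to right for freq == 1:
  Position 0 ('a'): unique! => answer = 0

0


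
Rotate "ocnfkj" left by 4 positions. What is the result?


Input: "ocnfkj", rotate left by 4
First 4 characters: "ocnf"
Remaining characters: "kj"
Concatenate remaining + first: "kj" + "ocnf" = "kjocnf"

kjocnf


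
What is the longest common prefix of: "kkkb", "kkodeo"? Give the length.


Words: kkkb, kkodeo
  Position 0: all 'k' => match
  Position 1: all 'k' => match
  Position 2: ('k', 'o') => mismatch, stop
LCP = "kk" (length 2)

2


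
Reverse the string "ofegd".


Input: ofegd
Reading characters right to left:
  Position 4: 'd'
  Position 3: 'g'
  Position 2: 'e'
  Position 1: 'f'
  Position 0: 'o'
Reversed: dgefo

dgefo


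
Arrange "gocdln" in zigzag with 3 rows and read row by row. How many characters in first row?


Zigzag "gocdln" into 3 rows:
Placing characters:
  'g' => row 0
  'o' => row 1
  'c' => row 2
  'd' => row 1
  'l' => row 0
  'n' => row 1
Rows:
  Row 0: "gl"
  Row 1: "odn"
  Row 2: "c"
First row length: 2

2


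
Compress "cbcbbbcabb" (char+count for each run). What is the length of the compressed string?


Input: cbcbbbcabb
Runs:
  'c' x 1 => "c1"
  'b' x 1 => "b1"
  'c' x 1 => "c1"
  'b' x 3 => "b3"
  'c' x 1 => "c1"
  'a' x 1 => "a1"
  'b' x 2 => "b2"
Compressed: "c1b1c1b3c1a1b2"
Compressed length: 14

14


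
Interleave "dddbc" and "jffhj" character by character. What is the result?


Interleaving "dddbc" and "jffhj":
  Position 0: 'd' from first, 'j' from second => "dj"
  Position 1: 'd' from first, 'f' from second => "df"
  Position 2: 'd' from first, 'f' from second => "df"
  Position 3: 'b' from first, 'h' from second => "bh"
  Position 4: 'c' from first, 'j' from second => "cj"
Result: djdfdfbhcj

djdfdfbhcj


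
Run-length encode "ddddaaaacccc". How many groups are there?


Input: ddddaaaacccc
Scanning for consecutive runs:
  Group 1: 'd' x 4 (positions 0-3)
  Group 2: 'a' x 4 (positions 4-7)
  Group 3: 'c' x 4 (positions 8-11)
Total groups: 3

3


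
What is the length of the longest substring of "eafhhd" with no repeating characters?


Input: "eafhhd"
Sliding window (track last position of each char):
  Position 0 ('e'): window [0,0] length 1 -- new best
  Position 1 ('a'): window [0,1] length 2 -- new best
  Position 2 ('f'): window [0,2] length 3 -- new best
  Position 3 ('h'): window [0,3] length 4 -- new best
  Position 4 ('h'): repeat (last at 3), move window start to 4
  Position 4 ('h'): window [4,4] length 1
  Position 5 ('d'): window [4,5] length 2
Longest substring with no repeats: "eafh" with length 4

4


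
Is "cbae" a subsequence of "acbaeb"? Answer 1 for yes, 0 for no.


Check if "cbae" is a subsequence of "acbaeb"
Greedy scan:
  Position 0 ('a'): no match needed
  Position 1 ('c'): matches sub[0] = 'c'
  Position 2 ('b'): matches sub[1] = 'b'
  Position 3 ('a'): matches sub[2] = 'a'
  Position 4 ('e'): matches sub[3] = 'e'
  Position 5 ('b'): no match needed
All 4 characters matched => is a subsequence

1


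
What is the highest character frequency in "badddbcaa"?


Input: badddbcaa
Character counts:
  'a': 3
  'b': 2
  'c': 1
  'd': 3
Maximum frequency: 3

3


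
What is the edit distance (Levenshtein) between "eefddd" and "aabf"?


Computing edit distance: "eefddd" -> "aabf"
DP table:
           a    a    b    f
      0    1    2    3    4
  e   1    1    2    3    4
  e   2    2    2    3    4
  f   3    3    3    3    3
  d   4    4    4    4    4
  d   5    5    5    5    5
  d   6    6    6    6    6
Edit distance = dp[6][4] = 6

6


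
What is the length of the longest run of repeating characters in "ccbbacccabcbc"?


Input: "ccbbacccabcbc"
Scanning for longest run:
  Position 1 ('c'): continues run of 'c', length=2
  Position 2 ('b'): new char, reset run to 1
  Position 3 ('b'): continues run of 'b', length=2
  Position 4 ('a'): new char, reset run to 1
  Position 5 ('c'): new char, reset run to 1
  Position 6 ('c'): continues run of 'c', length=2
  Position 7 ('c'): continues run of 'c', length=3
  Position 8 ('a'): new char, reset run to 1
  Position 9 ('b'): new char, reset run to 1
  Position 10 ('c'): new char, reset run to 1
  Position 11 ('b'): new char, reset run to 1
  Position 12 ('c'): new char, reset run to 1
Longest run: 'c' with length 3

3


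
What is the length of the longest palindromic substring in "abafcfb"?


Input: "abafcfb"
Checking substrings for palindromes:
  [0:3] "aba" (len 3) => palindrome
  [3:6] "fcf" (len 3) => palindrome
Longest palindromic substring: "aba" with length 3

3


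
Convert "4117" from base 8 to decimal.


Input: "4117" in base 8
Positional expansion:
  Digit '4' (value 4) x 8^3 = 2048
  Digit '1' (value 1) x 8^2 = 64
  Digit '1' (value 1) x 8^1 = 8
  Digit '7' (value 7) x 8^0 = 7
Sum = 2127

2127


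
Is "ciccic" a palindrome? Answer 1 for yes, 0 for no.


Input: ciccic
Reversed: ciccic
  Compare pos 0 ('c') with pos 5 ('c'): match
  Compare pos 1 ('i') with pos 4 ('i'): match
  Compare pos 2 ('c') with pos 3 ('c'): match
Result: palindrome

1


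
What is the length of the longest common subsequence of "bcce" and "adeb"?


LCS of "bcce" and "adeb"
DP table:
           a    d    e    b
      0    0    0    0    0
  b   0    0    0    0    1
  c   0    0    0    0    1
  c   0    0    0    0    1
  e   0    0    0    1    1
LCS length = dp[4][4] = 1

1


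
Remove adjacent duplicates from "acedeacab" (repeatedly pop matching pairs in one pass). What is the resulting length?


Input: acedeacab
Stack-based adjacent duplicate removal:
  Read 'a': push. Stack: a
  Read 'c': push. Stack: ac
  Read 'e': push. Stack: ace
  Read 'd': push. Stack: aced
  Read 'e': push. Stack: acede
  Read 'a': push. Stack: acedea
  Read 'c': push. Stack: acedeac
  Read 'a': push. Stack: acedeaca
  Read 'b': push. Stack: acedeacab
Final stack: "acedeacab" (length 9)

9


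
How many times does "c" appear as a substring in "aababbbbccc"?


Searching for "c" in "aababbbbccc"
Scanning each position:
  Position 0: "a" => no
  Position 1: "a" => no
  Position 2: "b" => no
  Position 3: "a" => no
  Position 4: "b" => no
  Position 5: "b" => no
  Position 6: "b" => no
  Position 7: "b" => no
  Position 8: "c" => MATCH
  Position 9: "c" => MATCH
  Position 10: "c" => MATCH
Total occurrences: 3

3


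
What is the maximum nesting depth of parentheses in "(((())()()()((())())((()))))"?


Input: "(((())()()()((())())((()))))"
Tracking depth:
  Position 0 '(': depth becomes 1
  Position 1 '(': depth becomes 2
  Position 2 '(': depth becomes 3
  Position 3 '(': depth becomes 4
  Position 4 ')': depth becomes 3
  Position 5 ')': depth becomes 2
  Position 6 '(': depth becomes 3
  Position 7 ')': depth becomes 2
  Position 8 '(': depth becomes 3
  Position 9 ')': depth becomes 2
  Position 10 '(': depth becomes 3
  Position 11 ')': depth becomes 2
  Position 12 '(': depth becomes 3
  Position 13 '(': depth becomes 4
  Position 14 '(': depth becomes 5
  Position 15 ')': depth becomes 4
  Position 16 ')': depth becomes 3
  Position 17 '(': depth becomes 4
  Position 18 ')': depth becomes 3
  Position 19 ')': depth becomes 2
  Position 20 '(': depth becomes 3
  Position 21 '(': depth becomes 4
  Position 22 '(': depth becomes 5
  Position 23 ')': depth becomes 4
  Position 24 ')': depth becomes 3
  Position 25 ')': depth becomes 2
  Position 26 ')': depth becomes 1
  Position 27 ')': depth becomes 0
Maximum depth reached: 5

5


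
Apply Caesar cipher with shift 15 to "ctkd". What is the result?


Caesar cipher: shift "ctkd" by 15
  'c' (pos 2) + 15 = pos 17 = 'r'
  't' (pos 19) + 15 = pos 8 = 'i'
  'k' (pos 10) + 15 = pos 25 = 'z'
  'd' (pos 3) + 15 = pos 18 = 's'
Result: rizs

rizs


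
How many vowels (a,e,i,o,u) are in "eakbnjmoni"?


Input: eakbnjmoni
Checking each character:
  'e' at position 0: vowel (running total: 1)
  'a' at position 1: vowel (running total: 2)
  'k' at position 2: consonant
  'b' at position 3: consonant
  'n' at position 4: consonant
  'j' at position 5: consonant
  'm' at position 6: consonant
  'o' at position 7: vowel (running total: 3)
  'n' at position 8: consonant
  'i' at position 9: vowel (running total: 4)
Total vowels: 4

4


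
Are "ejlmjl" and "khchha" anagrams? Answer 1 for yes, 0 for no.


Strings: "ejlmjl", "khchha"
Sorted first:  ejjllm
Sorted second: achhhk
Differ at position 0: 'e' vs 'a' => not anagrams

0


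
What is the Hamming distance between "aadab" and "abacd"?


Comparing "aadab" and "abacd" position by position:
  Position 0: 'a' vs 'a' => same
  Position 1: 'a' vs 'b' => differ
  Position 2: 'd' vs 'a' => differ
  Position 3: 'a' vs 'c' => differ
  Position 4: 'b' vs 'd' => differ
Total differences (Hamming distance): 4

4


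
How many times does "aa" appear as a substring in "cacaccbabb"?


Searching for "aa" in "cacaccbabb"
Scanning each position:
  Position 0: "ca" => no
  Position 1: "ac" => no
  Position 2: "ca" => no
  Position 3: "ac" => no
  Position 4: "cc" => no
  Position 5: "cb" => no
  Position 6: "ba" => no
  Position 7: "ab" => no
  Position 8: "bb" => no
Total occurrences: 0

0


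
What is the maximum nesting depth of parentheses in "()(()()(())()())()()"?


Input: "()(()()(())()())()()"
Tracking depth:
  Position 0 '(': depth becomes 1
  Position 1 ')': depth becomes 0
  Position 2 '(': depth becomes 1
  Position 3 '(': depth becomes 2
  Position 4 ')': depth becomes 1
  Position 5 '(': depth becomes 2
  Position 6 ')': depth becomes 1
  Position 7 '(': depth becomes 2
  Position 8 '(': depth becomes 3
  Position 9 ')': depth becomes 2
  Position 10 ')': depth becomes 1
  Position 11 '(': depth becomes 2
  Position 12 ')': depth becomes 1
  Position 13 '(': depth becomes 2
  Position 14 ')': depth becomes 1
  Position 15 ')': depth becomes 0
  Position 16 '(': depth becomes 1
  Position 17 ')': depth becomes 0
  Position 18 '(': depth becomes 1
  Position 19 ')': depth becomes 0
Maximum depth reached: 3

3


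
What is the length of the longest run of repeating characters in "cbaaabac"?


Input: "cbaaabac"
Scanning for longest run:
  Position 1 ('b'): new char, reset run to 1
  Position 2 ('a'): new char, reset run to 1
  Position 3 ('a'): continues run of 'a', length=2
  Position 4 ('a'): continues run of 'a', length=3
  Position 5 ('b'): new char, reset run to 1
  Position 6 ('a'): new char, reset run to 1
  Position 7 ('c'): new char, reset run to 1
Longest run: 'a' with length 3

3


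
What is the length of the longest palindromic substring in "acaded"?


Input: "acaded"
Checking substrings for palindromes:
  [0:3] "aca" (len 3) => palindrome
  [3:6] "ded" (len 3) => palindrome
Longest palindromic substring: "aca" with length 3

3


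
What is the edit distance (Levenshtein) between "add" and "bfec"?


Computing edit distance: "add" -> "bfec"
DP table:
           b    f    e    c
      0    1    2    3    4
  a   1    1    2    3    4
  d   2    2    2    3    4
  d   3    3    3    3    4
Edit distance = dp[3][4] = 4

4


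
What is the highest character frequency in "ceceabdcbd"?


Input: ceceabdcbd
Character counts:
  'a': 1
  'b': 2
  'c': 3
  'd': 2
  'e': 2
Maximum frequency: 3

3


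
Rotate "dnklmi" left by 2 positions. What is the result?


Input: "dnklmi", rotate left by 2
First 2 characters: "dn"
Remaining characters: "klmi"
Concatenate remaining + first: "klmi" + "dn" = "klmidn"

klmidn


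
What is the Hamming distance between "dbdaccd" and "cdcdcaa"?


Comparing "dbdaccd" and "cdcdcaa" position by position:
  Position 0: 'd' vs 'c' => differ
  Position 1: 'b' vs 'd' => differ
  Position 2: 'd' vs 'c' => differ
  Position 3: 'a' vs 'd' => differ
  Position 4: 'c' vs 'c' => same
  Position 5: 'c' vs 'a' => differ
  Position 6: 'd' vs 'a' => differ
Total differences (Hamming distance): 6

6


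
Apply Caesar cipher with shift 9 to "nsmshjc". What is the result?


Caesar cipher: shift "nsmshjc" by 9
  'n' (pos 13) + 9 = pos 22 = 'w'
  's' (pos 18) + 9 = pos 1 = 'b'
  'm' (pos 12) + 9 = pos 21 = 'v'
  's' (pos 18) + 9 = pos 1 = 'b'
  'h' (pos 7) + 9 = pos 16 = 'q'
  'j' (pos 9) + 9 = pos 18 = 's'
  'c' (pos 2) + 9 = pos 11 = 'l'
Result: wbvbqsl

wbvbqsl


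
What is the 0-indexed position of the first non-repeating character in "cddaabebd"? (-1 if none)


Input: cddaabebd
Character frequencies:
  'a': 2
  'b': 2
  'c': 1
  'd': 3
  'e': 1
Scanning left to right for freq == 1:
  Position 0 ('c'): unique! => answer = 0

0


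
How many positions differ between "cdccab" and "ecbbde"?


Comparing "cdccab" and "ecbbde" position by position:
  Position 0: 'c' vs 'e' => DIFFER
  Position 1: 'd' vs 'c' => DIFFER
  Position 2: 'c' vs 'b' => DIFFER
  Position 3: 'c' vs 'b' => DIFFER
  Position 4: 'a' vs 'd' => DIFFER
  Position 5: 'b' vs 'e' => DIFFER
Positions that differ: 6

6


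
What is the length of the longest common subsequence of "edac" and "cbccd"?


LCS of "edac" and "cbccd"
DP table:
           c    b    c    c    d
      0    0    0    0    0    0
  e   0    0    0    0    0    0
  d   0    0    0    0    0    1
  a   0    0    0    0    0    1
  c   0    1    1    1    1    1
LCS length = dp[4][5] = 1

1


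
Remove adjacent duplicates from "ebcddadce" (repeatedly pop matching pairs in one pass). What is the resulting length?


Input: ebcddadce
Stack-based adjacent duplicate removal:
  Read 'e': push. Stack: e
  Read 'b': push. Stack: eb
  Read 'c': push. Stack: ebc
  Read 'd': push. Stack: ebcd
  Read 'd': matches stack top 'd' => pop. Stack: ebc
  Read 'a': push. Stack: ebca
  Read 'd': push. Stack: ebcad
  Read 'c': push. Stack: ebcadc
  Read 'e': push. Stack: ebcadce
Final stack: "ebcadce" (length 7)

7


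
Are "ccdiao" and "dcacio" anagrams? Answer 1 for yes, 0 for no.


Strings: "ccdiao", "dcacio"
Sorted first:  accdio
Sorted second: accdio
Sorted forms match => anagrams

1


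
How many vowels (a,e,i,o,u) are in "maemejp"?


Input: maemejp
Checking each character:
  'm' at position 0: consonant
  'a' at position 1: vowel (running total: 1)
  'e' at position 2: vowel (running total: 2)
  'm' at position 3: consonant
  'e' at position 4: vowel (running total: 3)
  'j' at position 5: consonant
  'p' at position 6: consonant
Total vowels: 3

3


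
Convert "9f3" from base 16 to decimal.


Input: "9f3" in base 16
Positional expansion:
  Digit '9' (value 9) x 16^2 = 2304
  Digit 'f' (value 15) x 16^1 = 240
  Digit '3' (value 3) x 16^0 = 3
Sum = 2547

2547


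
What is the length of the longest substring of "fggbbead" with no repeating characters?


Input: "fggbbead"
Sliding window (track last position of each char):
  Position 0 ('f'): window [0,0] length 1 -- new best
  Position 1 ('g'): window [0,1] length 2 -- new best
  Position 2 ('g'): repeat (last at 1), move window start to 2
  Position 2 ('g'): window [2,2] length 1
  Position 3 ('b'): window [2,3] length 2
  Position 4 ('b'): repeat (last at 3), move window start to 4
  Position 4 ('b'): window [4,4] length 1
  Position 5 ('e'): window [4,5] length 2
  Position 6 ('a'): window [4,6] length 3 -- new best
  Position 7 ('d'): window [4,7] length 4 -- new best
Longest substring with no repeats: "bead" with length 4

4


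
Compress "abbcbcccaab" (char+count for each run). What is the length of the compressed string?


Input: abbcbcccaab
Runs:
  'a' x 1 => "a1"
  'b' x 2 => "b2"
  'c' x 1 => "c1"
  'b' x 1 => "b1"
  'c' x 3 => "c3"
  'a' x 2 => "a2"
  'b' x 1 => "b1"
Compressed: "a1b2c1b1c3a2b1"
Compressed length: 14

14


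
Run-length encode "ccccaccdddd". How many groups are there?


Input: ccccaccdddd
Scanning for consecutive runs:
  Group 1: 'c' x 4 (positions 0-3)
  Group 2: 'a' x 1 (positions 4-4)
  Group 3: 'c' x 2 (positions 5-6)
  Group 4: 'd' x 4 (positions 7-10)
Total groups: 4

4


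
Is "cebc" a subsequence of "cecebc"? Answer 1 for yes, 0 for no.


Check if "cebc" is a subsequence of "cecebc"
Greedy scan:
  Position 0 ('c'): matches sub[0] = 'c'
  Position 1 ('e'): matches sub[1] = 'e'
  Position 2 ('c'): no match needed
  Position 3 ('e'): no match needed
  Position 4 ('b'): matches sub[2] = 'b'
  Position 5 ('c'): matches sub[3] = 'c'
All 4 characters matched => is a subsequence

1


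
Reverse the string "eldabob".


Input: eldabob
Reading characters right to left:
  Position 6: 'b'
  Position 5: 'o'
  Position 4: 'b'
  Position 3: 'a'
  Position 2: 'd'
  Position 1: 'l'
  Position 0: 'e'
Reversed: bobadle

bobadle


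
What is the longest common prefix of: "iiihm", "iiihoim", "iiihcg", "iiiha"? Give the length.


Words: iiihm, iiihoim, iiihcg, iiiha
  Position 0: all 'i' => match
  Position 1: all 'i' => match
  Position 2: all 'i' => match
  Position 3: all 'h' => match
  Position 4: ('m', 'o', 'c', 'a') => mismatch, stop
LCP = "iiih" (length 4)

4


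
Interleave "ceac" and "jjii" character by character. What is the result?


Interleaving "ceac" and "jjii":
  Position 0: 'c' from first, 'j' from second => "cj"
  Position 1: 'e' from first, 'j' from second => "ej"
  Position 2: 'a' from first, 'i' from second => "ai"
  Position 3: 'c' from first, 'i' from second => "ci"
Result: cjejaici

cjejaici


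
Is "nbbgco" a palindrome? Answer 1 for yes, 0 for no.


Input: nbbgco
Reversed: ocgbbn
  Compare pos 0 ('n') with pos 5 ('o'): MISMATCH
  Compare pos 1 ('b') with pos 4 ('c'): MISMATCH
  Compare pos 2 ('b') with pos 3 ('g'): MISMATCH
Result: not a palindrome

0


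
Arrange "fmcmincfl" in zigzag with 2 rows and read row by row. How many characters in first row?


Zigzag "fmcmincfl" into 2 rows:
Placing characters:
  'f' => row 0
  'm' => row 1
  'c' => row 0
  'm' => row 1
  'i' => row 0
  'n' => row 1
  'c' => row 0
  'f' => row 1
  'l' => row 0
Rows:
  Row 0: "fcicl"
  Row 1: "mmnf"
First row length: 5

5


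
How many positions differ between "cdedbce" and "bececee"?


Comparing "cdedbce" and "bececee" position by position:
  Position 0: 'c' vs 'b' => DIFFER
  Position 1: 'd' vs 'e' => DIFFER
  Position 2: 'e' vs 'c' => DIFFER
  Position 3: 'd' vs 'e' => DIFFER
  Position 4: 'b' vs 'c' => DIFFER
  Position 5: 'c' vs 'e' => DIFFER
  Position 6: 'e' vs 'e' => same
Positions that differ: 6

6


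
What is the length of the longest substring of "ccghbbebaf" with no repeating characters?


Input: "ccghbbebaf"
Sliding window (track last position of each char):
  Position 0 ('c'): window [0,0] length 1 -- new best
  Position 1 ('c'): repeat (last at 0), move window start to 1
  Position 1 ('c'): window [1,1] length 1
  Position 2 ('g'): window [1,2] length 2 -- new best
  Position 3 ('h'): window [1,3] length 3 -- new best
  Position 4 ('b'): window [1,4] length 4 -- new best
  Position 5 ('b'): repeat (last at 4), move window start to 5
  Position 5 ('b'): window [5,5] length 1
  Position 6 ('e'): window [5,6] length 2
  Position 7 ('b'): repeat (last at 5), move window start to 6
  Position 7 ('b'): window [6,7] length 2
  Position 8 ('a'): window [6,8] length 3
  Position 9 ('f'): window [6,9] length 4
Longest substring with no repeats: "cghb" with length 4

4


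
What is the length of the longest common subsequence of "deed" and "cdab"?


LCS of "deed" and "cdab"
DP table:
           c    d    a    b
      0    0    0    0    0
  d   0    0    1    1    1
  e   0    0    1    1    1
  e   0    0    1    1    1
  d   0    0    1    1    1
LCS length = dp[4][4] = 1

1


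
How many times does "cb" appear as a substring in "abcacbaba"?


Searching for "cb" in "abcacbaba"
Scanning each position:
  Position 0: "ab" => no
  Position 1: "bc" => no
  Position 2: "ca" => no
  Position 3: "ac" => no
  Position 4: "cb" => MATCH
  Position 5: "ba" => no
  Position 6: "ab" => no
  Position 7: "ba" => no
Total occurrences: 1

1


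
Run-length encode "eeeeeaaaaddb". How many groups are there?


Input: eeeeeaaaaddb
Scanning for consecutive runs:
  Group 1: 'e' x 5 (positions 0-4)
  Group 2: 'a' x 4 (positions 5-8)
  Group 3: 'd' x 2 (positions 9-10)
  Group 4: 'b' x 1 (positions 11-11)
Total groups: 4

4


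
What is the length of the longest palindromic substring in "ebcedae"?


Input: "ebcedae"
Checking substrings for palindromes:
  No multi-char palindromic substrings found
Longest palindromic substring: "e" with length 1

1


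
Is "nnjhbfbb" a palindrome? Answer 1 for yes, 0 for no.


Input: nnjhbfbb
Reversed: bbfbhjnn
  Compare pos 0 ('n') with pos 7 ('b'): MISMATCH
  Compare pos 1 ('n') with pos 6 ('b'): MISMATCH
  Compare pos 2 ('j') with pos 5 ('f'): MISMATCH
  Compare pos 3 ('h') with pos 4 ('b'): MISMATCH
Result: not a palindrome

0


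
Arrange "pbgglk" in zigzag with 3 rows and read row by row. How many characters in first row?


Zigzag "pbgglk" into 3 rows:
Placing characters:
  'p' => row 0
  'b' => row 1
  'g' => row 2
  'g' => row 1
  'l' => row 0
  'k' => row 1
Rows:
  Row 0: "pl"
  Row 1: "bgk"
  Row 2: "g"
First row length: 2

2


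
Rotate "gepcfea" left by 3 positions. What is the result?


Input: "gepcfea", rotate left by 3
First 3 characters: "gep"
Remaining characters: "cfea"
Concatenate remaining + first: "cfea" + "gep" = "cfeagep"

cfeagep


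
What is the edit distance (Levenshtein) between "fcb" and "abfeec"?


Computing edit distance: "fcb" -> "abfeec"
DP table:
           a    b    f    e    e    c
      0    1    2    3    4    5    6
  f   1    1    2    2    3    4    5
  c   2    2    2    3    3    4    4
  b   3    3    2    3    4    4    5
Edit distance = dp[3][6] = 5

5


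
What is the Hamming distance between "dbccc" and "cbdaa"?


Comparing "dbccc" and "cbdaa" position by position:
  Position 0: 'd' vs 'c' => differ
  Position 1: 'b' vs 'b' => same
  Position 2: 'c' vs 'd' => differ
  Position 3: 'c' vs 'a' => differ
  Position 4: 'c' vs 'a' => differ
Total differences (Hamming distance): 4

4


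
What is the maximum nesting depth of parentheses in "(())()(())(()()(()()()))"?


Input: "(())()(())(()()(()()()))"
Tracking depth:
  Position 0 '(': depth becomes 1
  Position 1 '(': depth becomes 2
  Position 2 ')': depth becomes 1
  Position 3 ')': depth becomes 0
  Position 4 '(': depth becomes 1
  Position 5 ')': depth becomes 0
  Position 6 '(': depth becomes 1
  Position 7 '(': depth becomes 2
  Position 8 ')': depth becomes 1
  Position 9 ')': depth becomes 0
  Position 10 '(': depth becomes 1
  Position 11 '(': depth becomes 2
  Position 12 ')': depth becomes 1
  Position 13 '(': depth becomes 2
  Position 14 ')': depth becomes 1
  Position 15 '(': depth becomes 2
  Position 16 '(': depth becomes 3
  Position 17 ')': depth becomes 2
  Position 18 '(': depth becomes 3
  Position 19 ')': depth becomes 2
  Position 20 '(': depth becomes 3
  Position 21 ')': depth becomes 2
  Position 22 ')': depth becomes 1
  Position 23 ')': depth becomes 0
Maximum depth reached: 3

3
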